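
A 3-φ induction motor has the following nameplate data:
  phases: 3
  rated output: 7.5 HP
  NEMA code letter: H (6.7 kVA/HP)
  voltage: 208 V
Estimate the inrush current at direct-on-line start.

139 A

S_LR = 6.7 × 7.5 = 50.25 kVA
I_LR = S_LR/(√3·V_L) = 50250/(1.732×208) = 139 A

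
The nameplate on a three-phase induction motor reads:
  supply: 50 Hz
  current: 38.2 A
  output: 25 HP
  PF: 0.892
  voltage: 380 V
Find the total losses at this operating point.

P_in = √3·V·I·cosφ = 1.732×380×38.2×0.892 = 22426 W
P_out = 25×746 = 18650 W
Losses = P_in − P_out = 22426 − 18650 = 3776 W

3780 W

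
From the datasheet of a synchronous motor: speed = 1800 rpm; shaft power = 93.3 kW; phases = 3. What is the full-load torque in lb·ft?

365 lb·ft

ω = 2π × 1800/60 = 188.5 rad/s
τ = P/ω = 93300/188.5 = 495 N·m
In lb·ft: 495/1.356 = 365 lb·ft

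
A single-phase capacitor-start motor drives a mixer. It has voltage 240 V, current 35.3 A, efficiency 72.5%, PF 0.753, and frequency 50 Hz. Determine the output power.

P_in = V·I·cosφ = 240 × 35.3 × 0.753 = 6379 W
P_out = η·P_in = 0.725 × 6379 = 4625 W

4.63 kW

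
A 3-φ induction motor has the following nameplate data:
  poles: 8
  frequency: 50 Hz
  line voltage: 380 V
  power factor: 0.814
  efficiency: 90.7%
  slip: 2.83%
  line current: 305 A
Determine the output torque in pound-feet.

P_in = √3·V·I·cosφ = 1.732 × 380 × 305 × 0.814 = 163401 W
P_out = η·P_in = 0.907 × 163401 = 148205 W
n_s = 120×50/8 = 750 rpm; n = 750×(1−0.0283) = 729 rpm
ω = 2π×729/60 = 76.34 rad/s
τ = P_out/ω = 148205/76.34 = 1941 N·m
In lb·ft: 1941/1.356 = 1430 lb·ft

1430 lb·ft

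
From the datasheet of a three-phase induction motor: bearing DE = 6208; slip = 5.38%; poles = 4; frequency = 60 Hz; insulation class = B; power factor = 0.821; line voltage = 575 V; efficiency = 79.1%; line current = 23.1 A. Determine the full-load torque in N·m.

P_in = √3·V·I·cosφ = 1.732 × 575 × 23.1 × 0.821 = 18887 W
P_out = η·P_in = 0.791 × 18887 = 14940 W
n_s = 120×60/4 = 1800 rpm; n = 1800×(1−0.0538) = 1703 rpm
ω = 2π×1703/60 = 178.3 rad/s
τ = P_out/ω = 14940/178.3 = 83.8 N·m

83.8 N·m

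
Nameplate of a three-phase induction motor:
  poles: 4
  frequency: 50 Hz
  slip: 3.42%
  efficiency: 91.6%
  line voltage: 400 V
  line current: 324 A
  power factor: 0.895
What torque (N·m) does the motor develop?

P_in = √3·V·I·cosφ = 1.732 × 400 × 324 × 0.895 = 200898 W
P_out = η·P_in = 0.916 × 200898 = 184023 W
n_s = 120×50/4 = 1500 rpm; n = 1500×(1−0.0342) = 1449 rpm
ω = 2π×1449/60 = 151.7 rad/s
τ = P_out/ω = 184023/151.7 = 1210 N·m

1210 N·m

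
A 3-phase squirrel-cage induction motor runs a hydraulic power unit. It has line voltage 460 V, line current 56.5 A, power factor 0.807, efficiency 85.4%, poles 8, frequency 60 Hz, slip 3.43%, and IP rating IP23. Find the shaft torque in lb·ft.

P_in = √3·V·I·cosφ = 1.732 × 460 × 56.5 × 0.807 = 36327 W
P_out = η·P_in = 0.854 × 36327 = 31023 W
n_s = 120×60/8 = 900 rpm; n = 900×(1−0.0343) = 869 rpm
ω = 2π×869/60 = 91 rad/s
τ = P_out/ω = 31023/91 = 340.9 N·m
In lb·ft: 340.9/1.356 = 251 lb·ft

251 lb·ft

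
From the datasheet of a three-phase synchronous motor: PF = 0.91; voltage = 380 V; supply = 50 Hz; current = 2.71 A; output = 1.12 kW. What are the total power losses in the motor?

503 W

P_in = √3·V·I·cosφ = 1.732×380×2.71×0.91 = 1623 W
P_out = 1120 W
Losses = P_in − P_out = 1623 − 1120 = 503 W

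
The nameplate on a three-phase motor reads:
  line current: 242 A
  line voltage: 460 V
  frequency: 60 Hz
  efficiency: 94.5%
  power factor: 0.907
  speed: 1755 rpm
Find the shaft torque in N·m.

P_in = √3·V·I·cosφ = 1.732 × 460 × 242 × 0.907 = 174875 W
P_out = η·P_in = 0.945 × 174875 = 165257 W
n = 1755 rpm
ω = 2π×1755/60 = 183.8 rad/s
τ = P_out/ω = 165257/183.8 = 899 N·m

899 N·m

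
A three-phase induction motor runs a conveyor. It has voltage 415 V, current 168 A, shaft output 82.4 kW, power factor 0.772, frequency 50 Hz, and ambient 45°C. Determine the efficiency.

88.4 %

P_out = 82.4 kW = 82400 W
P_in = √3·V_L·I_L·cosφ = 1.732 × 415 × 168 × 0.772 = 93223 W
η = P_out / P_in = 82400 / 93223 = 0.884 = 88.4%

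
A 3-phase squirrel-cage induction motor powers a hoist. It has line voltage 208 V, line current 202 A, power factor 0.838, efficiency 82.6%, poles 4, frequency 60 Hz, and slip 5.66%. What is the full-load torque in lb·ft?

209 lb·ft

P_in = √3·V·I·cosφ = 1.732 × 208 × 202 × 0.838 = 60983 W
P_out = η·P_in = 0.826 × 60983 = 50372 W
n_s = 120×60/4 = 1800 rpm; n = 1800×(1−0.0566) = 1698 rpm
ω = 2π×1698/60 = 177.8 rad/s
τ = P_out/ω = 50372/177.8 = 283.3 N·m
In lb·ft: 283.3/1.356 = 209 lb·ft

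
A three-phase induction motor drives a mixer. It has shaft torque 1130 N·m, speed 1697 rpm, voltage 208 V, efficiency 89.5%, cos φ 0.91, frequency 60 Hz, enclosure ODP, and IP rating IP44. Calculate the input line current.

ω = 2π×1697/60 = 177.7 rad/s; P_out = τω = 1130 × 177.7 = 200801 W
P_in = P_out / η = 200801 / 0.895 = 224359 W
I_L = P_in / (√3·V_L·cosφ) = 224359 / (1.732 × 208 × 0.91) = 684 A

684 A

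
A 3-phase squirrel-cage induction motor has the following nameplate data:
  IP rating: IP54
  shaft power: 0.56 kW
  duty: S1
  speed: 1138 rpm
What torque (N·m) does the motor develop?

ω = 2π × 1138/60 = 119.2 rad/s
τ = P/ω = 560/119.2 = 4.7 N·m

4.7 N·m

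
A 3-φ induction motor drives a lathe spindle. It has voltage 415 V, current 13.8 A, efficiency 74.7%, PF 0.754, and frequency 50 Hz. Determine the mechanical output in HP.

7.49 HP

P_in = √3·V·I·cosφ = 1.732 × 415 × 13.8 × 0.754 = 7479 W
P_out = η·P_in = 0.747 × 7479 = 5587 W
= 5587/746 = 7.49 HP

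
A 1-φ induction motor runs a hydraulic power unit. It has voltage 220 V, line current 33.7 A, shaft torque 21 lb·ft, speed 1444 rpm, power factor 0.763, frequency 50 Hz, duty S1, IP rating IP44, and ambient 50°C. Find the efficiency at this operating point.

76.1 %

τ = 21 lb·ft × 1.356 = 28.48 N·m
ω = 2π × 1444/60 = 151.2 rad/s; P_out = τω = 28.48 × 151.2 = 4306 W
P_in = V·I·cosφ = 220 × 33.7 × 0.763 = 5657 W
η = P_out / P_in = 4306 / 5657 = 0.761 = 76.1%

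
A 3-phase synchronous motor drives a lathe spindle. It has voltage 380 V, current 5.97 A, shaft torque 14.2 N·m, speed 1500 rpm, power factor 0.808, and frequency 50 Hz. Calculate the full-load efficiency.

70.3 %

ω = 2π × 1500/60 = 157.1 rad/s; P_out = τω = 14.2 × 157.1 = 2231 W
P_in = √3·V_L·I_L·cosφ = 1.732 × 380 × 5.97 × 0.808 = 3175 W
η = P_out / P_in = 2231 / 3175 = 0.703 = 70.3%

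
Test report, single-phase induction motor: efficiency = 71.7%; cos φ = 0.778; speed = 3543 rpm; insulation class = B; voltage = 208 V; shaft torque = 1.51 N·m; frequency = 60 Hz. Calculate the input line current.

ω = 2π×3543/60 = 371 rad/s; P_out = τω = 1.51 × 371 = 560 W
P_in = P_out / η = 560 / 0.717 = 781 W
I = P_in / (V·cosφ) = 781 / (208 × 0.778) = 4.83 A

4.83 A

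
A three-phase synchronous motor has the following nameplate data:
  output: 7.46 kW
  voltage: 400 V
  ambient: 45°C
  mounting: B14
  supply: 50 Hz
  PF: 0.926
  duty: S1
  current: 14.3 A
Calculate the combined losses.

P_in = √3·V·I·cosφ = 1.732×400×14.3×0.926 = 9174 W
P_out = 7460 W
Losses = P_in − P_out = 9174 − 7460 = 1714 W

1.71 kW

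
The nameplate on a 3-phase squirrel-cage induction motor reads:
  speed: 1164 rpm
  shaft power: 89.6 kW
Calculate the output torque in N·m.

735 N·m

ω = 2π × 1164/60 = 121.9 rad/s
τ = P/ω = 89600/121.9 = 735 N·m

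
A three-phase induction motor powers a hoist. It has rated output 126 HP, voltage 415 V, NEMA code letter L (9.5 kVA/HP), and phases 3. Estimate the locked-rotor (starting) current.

S_LR = 9.5 × 126 = 1197 kVA
I_LR = S_LR/(√3·V_L) = 1197000/(1.732×415) = 1670 A

1670 A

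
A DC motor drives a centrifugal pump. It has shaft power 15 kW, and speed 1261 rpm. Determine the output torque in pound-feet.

83.8 lb·ft

ω = 2π × 1261/60 = 132.1 rad/s
τ = P/ω = 15000/132.1 = 113.6 N·m
In lb·ft: 113.6/1.356 = 83.8 lb·ft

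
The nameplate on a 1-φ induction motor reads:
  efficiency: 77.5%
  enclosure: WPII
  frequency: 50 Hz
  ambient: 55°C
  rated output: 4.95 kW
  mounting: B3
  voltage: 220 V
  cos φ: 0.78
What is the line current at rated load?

37.2 A

P_out = 4.95 kW = 4950 W
P_in = P_out / η = 4950 / 0.775 = 6387 W
I = P_in / (V·cosφ) = 6387 / (220 × 0.78) = 37.2 A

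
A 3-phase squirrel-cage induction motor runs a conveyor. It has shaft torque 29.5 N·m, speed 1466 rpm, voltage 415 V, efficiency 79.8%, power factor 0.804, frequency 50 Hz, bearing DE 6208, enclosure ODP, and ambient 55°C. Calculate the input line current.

ω = 2π×1466/60 = 153.5 rad/s; P_out = τω = 29.5 × 153.5 = 4528 W
P_in = P_out / η = 4528 / 0.798 = 5674 W
I_L = P_in / (√3·V_L·cosφ) = 5674 / (1.732 × 415 × 0.804) = 9.82 A

9.82 A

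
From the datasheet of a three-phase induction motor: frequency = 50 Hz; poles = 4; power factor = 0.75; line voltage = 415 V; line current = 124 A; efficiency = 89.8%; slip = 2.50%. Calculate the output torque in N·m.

392 N·m

P_in = √3·V·I·cosφ = 1.732 × 415 × 124 × 0.75 = 66847 W
P_out = η·P_in = 0.898 × 66847 = 60029 W
n_s = 120×50/4 = 1500 rpm; n = 1500×(1−0.025) = 1463 rpm
ω = 2π×1463/60 = 153.2 rad/s
τ = P_out/ω = 60029/153.2 = 392 N·m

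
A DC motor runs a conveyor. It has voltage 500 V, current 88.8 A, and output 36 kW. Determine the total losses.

8400 W

P_in = V·I = 500×88.8 = 44400 W
P_out = 36000 W
Losses = P_in − P_out = 44400 − 36000 = 8400 W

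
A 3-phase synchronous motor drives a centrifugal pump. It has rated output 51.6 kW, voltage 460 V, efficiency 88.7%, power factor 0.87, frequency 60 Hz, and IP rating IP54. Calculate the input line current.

83.9 A

P_out = 51.6 kW = 51600 W
P_in = P_out / η = 51600 / 0.887 = 58174 W
I_L = P_in / (√3·V_L·cosφ) = 58174 / (1.732 × 460 × 0.87) = 83.9 A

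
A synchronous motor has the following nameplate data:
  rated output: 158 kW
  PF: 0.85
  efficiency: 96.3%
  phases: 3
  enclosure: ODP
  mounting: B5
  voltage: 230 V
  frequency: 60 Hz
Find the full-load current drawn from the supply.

P_out = 158 kW = 158000 W
P_in = P_out / η = 158000 / 0.963 = 164071 W
I_L = P_in / (√3·V_L·cosφ) = 164071 / (1.732 × 230 × 0.85) = 485 A

485 A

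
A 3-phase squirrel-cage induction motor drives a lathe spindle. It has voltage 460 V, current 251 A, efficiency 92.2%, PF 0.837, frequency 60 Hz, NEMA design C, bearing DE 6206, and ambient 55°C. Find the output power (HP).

207 HP

P_in = √3·V·I·cosφ = 1.732 × 460 × 251 × 0.837 = 167381 W
P_out = η·P_in = 0.922 × 167381 = 154325 W
= 154325/746 = 207 HP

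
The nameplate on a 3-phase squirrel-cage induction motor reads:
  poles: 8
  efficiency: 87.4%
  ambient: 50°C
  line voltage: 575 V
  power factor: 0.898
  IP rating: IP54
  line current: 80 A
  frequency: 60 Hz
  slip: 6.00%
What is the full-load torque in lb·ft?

P_in = √3·V·I·cosφ = 1.732 × 575 × 80 × 0.898 = 71545 W
P_out = η·P_in = 0.874 × 71545 = 62530 W
n_s = 120×60/8 = 900 rpm; n = 900×(1−0.06) = 846 rpm
ω = 2π×846/60 = 88.59 rad/s
τ = P_out/ω = 62530/88.59 = 705.8 N·m
In lb·ft: 705.8/1.356 = 521 lb·ft

521 lb·ft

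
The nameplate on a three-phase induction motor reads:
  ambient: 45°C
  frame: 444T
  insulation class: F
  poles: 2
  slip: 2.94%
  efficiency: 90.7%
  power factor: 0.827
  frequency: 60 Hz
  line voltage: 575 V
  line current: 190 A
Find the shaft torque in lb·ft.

P_in = √3·V·I·cosφ = 1.732 × 575 × 190 × 0.827 = 156486 W
P_out = η·P_in = 0.907 × 156486 = 141933 W
n_s = 120×60/2 = 3600 rpm; n = 3600×(1−0.0294) = 3494 rpm
ω = 2π×3494/60 = 365.9 rad/s
τ = P_out/ω = 141933/365.9 = 387.9 N·m
In lb·ft: 387.9/1.356 = 286 lb·ft

286 lb·ft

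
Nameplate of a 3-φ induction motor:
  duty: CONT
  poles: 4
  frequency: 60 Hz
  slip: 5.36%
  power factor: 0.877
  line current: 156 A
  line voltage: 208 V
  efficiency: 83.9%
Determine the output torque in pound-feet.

171 lb·ft

P_in = √3·V·I·cosφ = 1.732 × 208 × 156 × 0.877 = 49287 W
P_out = η·P_in = 0.839 × 49287 = 41352 W
n_s = 120×60/4 = 1800 rpm; n = 1800×(1−0.0536) = 1704 rpm
ω = 2π×1704/60 = 178.4 rad/s
τ = P_out/ω = 41352/178.4 = 231.8 N·m
In lb·ft: 231.8/1.356 = 171 lb·ft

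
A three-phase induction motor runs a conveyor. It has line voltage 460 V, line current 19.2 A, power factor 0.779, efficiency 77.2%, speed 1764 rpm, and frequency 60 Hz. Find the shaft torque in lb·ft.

36.7 lb·ft

P_in = √3·V·I·cosφ = 1.732 × 460 × 19.2 × 0.779 = 11916 W
P_out = η·P_in = 0.772 × 11916 = 9199 W
n = 1764 rpm
ω = 2π×1764/60 = 184.7 rad/s
τ = P_out/ω = 9199/184.7 = 49.81 N·m
In lb·ft: 49.81/1.356 = 36.7 lb·ft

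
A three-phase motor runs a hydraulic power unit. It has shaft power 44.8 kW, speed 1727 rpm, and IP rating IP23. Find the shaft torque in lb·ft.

183 lb·ft

ω = 2π × 1727/60 = 180.9 rad/s
τ = P/ω = 44800/180.9 = 247.7 N·m
In lb·ft: 247.7/1.356 = 183 lb·ft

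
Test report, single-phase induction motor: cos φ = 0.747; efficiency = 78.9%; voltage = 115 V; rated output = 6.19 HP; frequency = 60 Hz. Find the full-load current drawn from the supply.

68.1 A

P_out = 6.19 × 746 = 4618 W
P_in = P_out / η = 4618 / 0.789 = 5853 W
I = P_in / (V·cosφ) = 5853 / (115 × 0.747) = 68.1 A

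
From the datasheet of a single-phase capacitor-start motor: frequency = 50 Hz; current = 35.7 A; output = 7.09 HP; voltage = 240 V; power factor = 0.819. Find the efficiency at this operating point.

P_out = 7.09 × 746 = 5289 W
P_in = V·I·cosφ = 240 × 35.7 × 0.819 = 7017 W
η = P_out / P_in = 5289 / 7017 = 0.754 = 75.4%

75.4 %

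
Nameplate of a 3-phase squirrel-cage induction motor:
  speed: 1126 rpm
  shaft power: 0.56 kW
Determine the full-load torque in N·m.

ω = 2π × 1126/60 = 117.9 rad/s
τ = P/ω = 560/117.9 = 4.75 N·m

4.75 N·m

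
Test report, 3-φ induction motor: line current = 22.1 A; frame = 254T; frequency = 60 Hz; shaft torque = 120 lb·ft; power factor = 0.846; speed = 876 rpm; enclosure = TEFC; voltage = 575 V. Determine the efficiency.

80.2 %

τ = 120 lb·ft × 1.356 = 162.7 N·m
ω = 2π × 876/60 = 91.73 rad/s; P_out = τω = 162.7 × 91.73 = 14924 W
P_in = √3·V_L·I_L·cosφ = 1.732 × 575 × 22.1 × 0.846 = 18620 W
η = P_out / P_in = 14924 / 18620 = 0.802 = 80.2%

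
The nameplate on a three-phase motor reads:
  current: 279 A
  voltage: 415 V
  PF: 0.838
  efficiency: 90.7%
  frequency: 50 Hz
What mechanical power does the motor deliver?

152 kW

P_in = √3·V·I·cosφ = 1.732 × 415 × 279 × 0.838 = 168052 W
P_out = η·P_in = 0.907 × 168052 = 152423 W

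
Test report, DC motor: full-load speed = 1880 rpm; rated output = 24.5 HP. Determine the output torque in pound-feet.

68.5 lb·ft

P_out = 24.5 × 746 = 18277 W
ω = 2π × 1880/60 = 196.9 rad/s
τ = P_out/ω = 18277/196.9 = 92.82 N·m
In lb·ft: 92.82/1.356 = 68.5 lb·ft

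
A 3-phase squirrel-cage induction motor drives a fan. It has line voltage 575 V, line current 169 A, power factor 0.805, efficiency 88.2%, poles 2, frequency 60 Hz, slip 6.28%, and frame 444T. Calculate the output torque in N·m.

338 N·m

P_in = √3·V·I·cosφ = 1.732 × 575 × 169 × 0.805 = 135487 W
P_out = η·P_in = 0.882 × 135487 = 119500 W
n_s = 120×60/2 = 3600 rpm; n = 3600×(1−0.0628) = 3374 rpm
ω = 2π×3374/60 = 353.3 rad/s
τ = P_out/ω = 119500/353.3 = 338 N·m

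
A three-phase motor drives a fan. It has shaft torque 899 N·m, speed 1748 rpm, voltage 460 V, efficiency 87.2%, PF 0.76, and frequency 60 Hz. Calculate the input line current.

312 A

ω = 2π×1748/60 = 183.1 rad/s; P_out = τω = 899 × 183.1 = 164607 W
P_in = P_out / η = 164607 / 0.872 = 188769 W
I_L = P_in / (√3·V_L·cosφ) = 188769 / (1.732 × 460 × 0.76) = 312 A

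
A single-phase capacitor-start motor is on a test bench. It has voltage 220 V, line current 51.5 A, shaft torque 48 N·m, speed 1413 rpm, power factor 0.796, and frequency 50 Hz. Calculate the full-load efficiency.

ω = 2π × 1413/60 = 148 rad/s; P_out = τω = 48 × 148 = 7104 W
P_in = V·I·cosφ = 220 × 51.5 × 0.796 = 9019 W
η = P_out / P_in = 7104 / 9019 = 0.788 = 78.8%

78.8 %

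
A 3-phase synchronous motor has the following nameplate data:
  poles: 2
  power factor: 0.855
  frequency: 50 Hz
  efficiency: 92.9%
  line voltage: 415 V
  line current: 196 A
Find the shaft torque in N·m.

P_in = √3·V·I·cosφ = 1.732 × 415 × 196 × 0.855 = 120453 W
P_out = η·P_in = 0.929 × 120453 = 111901 W
n = n_s = 120×50/2 = 3000 rpm (synchronous)
ω = 2π×3000/60 = 314.2 rad/s
τ = P_out/ω = 111901/314.2 = 356 N·m

356 N·m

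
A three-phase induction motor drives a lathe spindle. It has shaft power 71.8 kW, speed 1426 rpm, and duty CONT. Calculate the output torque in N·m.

481 N·m

ω = 2π × 1426/60 = 149.3 rad/s
τ = P/ω = 71800/149.3 = 481 N·m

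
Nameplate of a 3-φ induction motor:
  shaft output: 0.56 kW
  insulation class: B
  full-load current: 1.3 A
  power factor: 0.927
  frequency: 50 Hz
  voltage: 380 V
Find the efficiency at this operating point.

70.6 %

P_out = 0.56 kW = 560 W
P_in = √3·V_L·I_L·cosφ = 1.732 × 380 × 1.3 × 0.927 = 793 W
η = P_out / P_in = 560 / 793 = 0.706 = 70.6%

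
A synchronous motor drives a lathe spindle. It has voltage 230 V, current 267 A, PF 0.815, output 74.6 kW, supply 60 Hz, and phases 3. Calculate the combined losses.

12100 W

P_in = √3·V·I·cosφ = 1.732×230×267×0.815 = 86685 W
P_out = 74600 W
Losses = P_in − P_out = 86685 − 74600 = 12085 W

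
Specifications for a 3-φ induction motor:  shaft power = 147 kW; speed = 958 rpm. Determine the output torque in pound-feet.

ω = 2π × 958/60 = 100.3 rad/s
τ = P/ω = 147000/100.3 = 1466 N·m
In lb·ft: 1466/1.356 = 1080 lb·ft

1080 lb·ft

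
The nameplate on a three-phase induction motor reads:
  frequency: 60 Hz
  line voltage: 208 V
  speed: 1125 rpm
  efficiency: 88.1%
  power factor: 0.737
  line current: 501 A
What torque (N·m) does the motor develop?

P_in = √3·V·I·cosφ = 1.732 × 208 × 501 × 0.737 = 133020 W
P_out = η·P_in = 0.881 × 133020 = 117191 W
n = 1125 rpm
ω = 2π×1125/60 = 117.8 rad/s
τ = P_out/ω = 117191/117.8 = 995 N·m

995 N·m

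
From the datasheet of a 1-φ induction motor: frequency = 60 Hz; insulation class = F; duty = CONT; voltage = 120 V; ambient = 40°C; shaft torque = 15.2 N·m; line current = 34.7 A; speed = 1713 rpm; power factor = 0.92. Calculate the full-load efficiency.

ω = 2π × 1713/60 = 179.4 rad/s; P_out = τω = 15.2 × 179.4 = 2727 W
P_in = V·I·cosφ = 120 × 34.7 × 0.92 = 3831 W
η = P_out / P_in = 2727 / 3831 = 0.712 = 71.2%

71.2 %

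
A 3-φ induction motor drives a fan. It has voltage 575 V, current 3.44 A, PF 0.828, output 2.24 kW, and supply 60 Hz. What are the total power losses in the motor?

597 W

P_in = √3·V·I·cosφ = 1.732×575×3.44×0.828 = 2837 W
P_out = 2240 W
Losses = P_in − P_out = 2837 − 2240 = 597 W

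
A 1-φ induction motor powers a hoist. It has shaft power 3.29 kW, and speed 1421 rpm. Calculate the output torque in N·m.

22.1 N·m

ω = 2π × 1421/60 = 148.8 rad/s
τ = P/ω = 3290/148.8 = 22.1 N·m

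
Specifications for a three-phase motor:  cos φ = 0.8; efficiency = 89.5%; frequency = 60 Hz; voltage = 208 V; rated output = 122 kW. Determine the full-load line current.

P_out = 122 kW = 122000 W
P_in = P_out / η = 122000 / 0.895 = 136313 W
I_L = P_in / (√3·V_L·cosφ) = 136313 / (1.732 × 208 × 0.8) = 473 A

473 A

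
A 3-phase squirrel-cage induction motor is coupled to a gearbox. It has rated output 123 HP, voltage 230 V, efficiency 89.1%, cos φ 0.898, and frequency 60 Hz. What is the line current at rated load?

P_out = 123 × 746 = 91758 W
P_in = P_out / η = 91758 / 0.891 = 102983 W
I_L = P_in / (√3·V_L·cosφ) = 102983 / (1.732 × 230 × 0.898) = 288 A

288 A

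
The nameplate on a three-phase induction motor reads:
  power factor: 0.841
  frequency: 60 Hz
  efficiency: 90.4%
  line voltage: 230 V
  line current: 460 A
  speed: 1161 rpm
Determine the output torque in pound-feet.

P_in = √3·V·I·cosφ = 1.732 × 230 × 460 × 0.841 = 154110 W
P_out = η·P_in = 0.904 × 154110 = 139315 W
n = 1161 rpm
ω = 2π×1161/60 = 121.6 rad/s
τ = P_out/ω = 139315/121.6 = 1146 N·m
In lb·ft: 1146/1.356 = 845 lb·ft

845 lb·ft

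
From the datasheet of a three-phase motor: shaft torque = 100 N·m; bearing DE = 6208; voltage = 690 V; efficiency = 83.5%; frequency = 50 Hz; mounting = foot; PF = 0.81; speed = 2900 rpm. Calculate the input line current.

ω = 2π×2900/60 = 303.7 rad/s; P_out = τω = 100 × 303.7 = 30370 W
P_in = P_out / η = 30370 / 0.835 = 36371 W
I_L = P_in / (√3·V_L·cosφ) = 36371 / (1.732 × 690 × 0.81) = 37.6 A

37.6 A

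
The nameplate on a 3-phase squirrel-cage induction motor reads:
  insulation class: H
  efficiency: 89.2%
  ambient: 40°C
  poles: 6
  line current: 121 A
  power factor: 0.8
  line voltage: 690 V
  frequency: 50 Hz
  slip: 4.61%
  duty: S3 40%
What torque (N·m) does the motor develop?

P_in = √3·V·I·cosφ = 1.732 × 690 × 121 × 0.8 = 115684 W
P_out = η·P_in = 0.892 × 115684 = 103190 W
n_s = 120×50/6 = 1000 rpm; n = 1000×(1−0.0461) = 954 rpm
ω = 2π×954/60 = 99.9 rad/s
τ = P_out/ω = 103190/99.9 = 1030 N·m

1030 N·m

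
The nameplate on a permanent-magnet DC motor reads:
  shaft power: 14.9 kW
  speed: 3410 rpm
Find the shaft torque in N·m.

41.7 N·m

ω = 2π × 3410/60 = 357.1 rad/s
τ = P/ω = 14900/357.1 = 41.7 N·m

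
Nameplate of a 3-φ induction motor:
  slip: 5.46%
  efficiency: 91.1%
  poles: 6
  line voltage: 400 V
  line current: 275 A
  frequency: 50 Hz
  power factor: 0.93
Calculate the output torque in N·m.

1630 N·m

P_in = √3·V·I·cosφ = 1.732 × 400 × 275 × 0.93 = 177184 W
P_out = η·P_in = 0.911 × 177184 = 161415 W
n_s = 120×50/6 = 1000 rpm; n = 1000×(1−0.0546) = 945 rpm
ω = 2π×945/60 = 98.96 rad/s
τ = P_out/ω = 161415/98.96 = 1630 N·m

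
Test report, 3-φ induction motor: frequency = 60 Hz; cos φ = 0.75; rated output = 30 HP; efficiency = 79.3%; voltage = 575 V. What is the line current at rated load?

37.8 A

P_out = 30 × 746 = 22380 W
P_in = P_out / η = 22380 / 0.793 = 28222 W
I_L = P_in / (√3·V_L·cosφ) = 28222 / (1.732 × 575 × 0.75) = 37.8 A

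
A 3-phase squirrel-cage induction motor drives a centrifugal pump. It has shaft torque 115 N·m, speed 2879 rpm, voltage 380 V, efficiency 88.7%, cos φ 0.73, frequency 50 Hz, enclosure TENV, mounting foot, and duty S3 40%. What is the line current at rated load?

ω = 2π×2879/60 = 301.5 rad/s; P_out = τω = 115 × 301.5 = 34673 W
P_in = P_out / η = 34673 / 0.887 = 39090 W
I_L = P_in / (√3·V_L·cosφ) = 39090 / (1.732 × 380 × 0.73) = 81.4 A

81.4 A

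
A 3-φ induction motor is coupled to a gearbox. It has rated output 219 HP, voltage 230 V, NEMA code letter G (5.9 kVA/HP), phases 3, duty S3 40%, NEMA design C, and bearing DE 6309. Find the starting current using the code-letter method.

S_LR = 5.9 × 219 = 1292.1 kVA
I_LR = S_LR/(√3·V_L) = 1292100/(1.732×230) = 3240 A

3240 A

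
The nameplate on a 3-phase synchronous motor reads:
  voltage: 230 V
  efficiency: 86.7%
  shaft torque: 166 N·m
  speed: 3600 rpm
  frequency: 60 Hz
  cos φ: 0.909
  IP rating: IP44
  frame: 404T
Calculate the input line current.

199 A

ω = 2π×3600/60 = 377 rad/s; P_out = τω = 166 × 377 = 62582 W
P_in = P_out / η = 62582 / 0.867 = 72182 W
I_L = P_in / (√3·V_L·cosφ) = 72182 / (1.732 × 230 × 0.909) = 199 A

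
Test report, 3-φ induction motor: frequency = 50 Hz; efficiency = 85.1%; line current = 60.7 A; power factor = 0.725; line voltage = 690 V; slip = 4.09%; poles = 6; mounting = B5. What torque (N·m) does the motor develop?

446 N·m

P_in = √3·V·I·cosφ = 1.732 × 690 × 60.7 × 0.725 = 52592 W
P_out = η·P_in = 0.851 × 52592 = 44756 W
n_s = 120×50/6 = 1000 rpm; n = 1000×(1−0.0409) = 959 rpm
ω = 2π×959/60 = 100.4 rad/s
τ = P_out/ω = 44756/100.4 = 446 N·m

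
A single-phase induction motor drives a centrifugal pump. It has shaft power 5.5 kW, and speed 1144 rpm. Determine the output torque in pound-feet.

ω = 2π × 1144/60 = 119.8 rad/s
τ = P/ω = 5500/119.8 = 45.91 N·m
In lb·ft: 45.91/1.356 = 33.9 lb·ft

33.9 lb·ft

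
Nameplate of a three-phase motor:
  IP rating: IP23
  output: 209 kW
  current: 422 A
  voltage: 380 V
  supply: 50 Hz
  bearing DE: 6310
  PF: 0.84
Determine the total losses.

24300 W

P_in = √3·V·I·cosφ = 1.732×380×422×0.84 = 233305 W
P_out = 209000 W
Losses = P_in − P_out = 233305 − 209000 = 24305 W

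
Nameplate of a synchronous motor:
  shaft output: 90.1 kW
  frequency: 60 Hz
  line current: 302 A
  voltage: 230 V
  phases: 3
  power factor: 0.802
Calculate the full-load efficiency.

P_out = 90.1 kW = 90100 W
P_in = √3·V_L·I_L·cosφ = 1.732 × 230 × 302 × 0.802 = 96484 W
η = P_out / P_in = 90100 / 96484 = 0.934 = 93.4%

93.4 %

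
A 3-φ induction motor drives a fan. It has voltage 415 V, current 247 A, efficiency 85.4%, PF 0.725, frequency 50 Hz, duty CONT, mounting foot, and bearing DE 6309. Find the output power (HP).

147 HP

P_in = √3·V·I·cosφ = 1.732 × 415 × 247 × 0.725 = 128716 W
P_out = η·P_in = 0.854 × 128716 = 109923 W
= 109923/746 = 147 HP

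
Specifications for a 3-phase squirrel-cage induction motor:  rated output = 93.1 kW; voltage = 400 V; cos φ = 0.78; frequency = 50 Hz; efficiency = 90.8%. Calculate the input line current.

P_out = 93.1 kW = 93100 W
P_in = P_out / η = 93100 / 0.908 = 102533 W
I_L = P_in / (√3·V_L·cosφ) = 102533 / (1.732 × 400 × 0.78) = 190 A

190 A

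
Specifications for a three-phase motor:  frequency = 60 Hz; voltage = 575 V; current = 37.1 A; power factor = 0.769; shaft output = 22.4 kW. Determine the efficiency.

P_out = 22.4 kW = 22400 W
P_in = √3·V_L·I_L·cosφ = 1.732 × 575 × 37.1 × 0.769 = 28413 W
η = P_out / P_in = 22400 / 28413 = 0.788 = 78.8%

78.8 %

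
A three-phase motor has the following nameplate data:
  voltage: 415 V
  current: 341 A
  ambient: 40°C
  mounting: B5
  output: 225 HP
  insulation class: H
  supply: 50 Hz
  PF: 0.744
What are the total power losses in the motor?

P_in = √3·V·I·cosφ = 1.732×415×341×0.744 = 182357 W
P_out = 225×746 = 167850 W
Losses = P_in − P_out = 182357 − 167850 = 14507 W

14.5 kW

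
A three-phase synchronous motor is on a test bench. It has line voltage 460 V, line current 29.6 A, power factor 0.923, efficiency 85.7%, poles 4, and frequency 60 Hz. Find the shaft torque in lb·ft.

73 lb·ft

P_in = √3·V·I·cosφ = 1.732 × 460 × 29.6 × 0.923 = 21767 W
P_out = η·P_in = 0.857 × 21767 = 18654 W
n = n_s = 120×60/4 = 1800 rpm (synchronous)
ω = 2π×1800/60 = 188.5 rad/s
τ = P_out/ω = 18654/188.5 = 98.96 N·m
In lb·ft: 98.96/1.356 = 73 lb·ft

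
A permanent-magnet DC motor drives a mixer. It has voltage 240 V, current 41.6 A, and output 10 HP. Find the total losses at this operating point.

P_in = V·I = 240×41.6 = 9984 W
P_out = 10×746 = 7460 W
Losses = P_in − P_out = 9984 − 7460 = 2524 W

2.52 kW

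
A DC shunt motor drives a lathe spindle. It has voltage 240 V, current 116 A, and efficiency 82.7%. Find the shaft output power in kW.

P_in = V·I = 240 × 116 = 27840 W
P_out = η·P_in = 0.827 × 27840 = 23024 W

23 kW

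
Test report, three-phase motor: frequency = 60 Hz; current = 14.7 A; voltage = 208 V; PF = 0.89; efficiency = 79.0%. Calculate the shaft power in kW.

P_in = √3·V·I·cosφ = 1.732 × 208 × 14.7 × 0.89 = 4713 W
P_out = η·P_in = 0.79 × 4713 = 3723 W

3.72 kW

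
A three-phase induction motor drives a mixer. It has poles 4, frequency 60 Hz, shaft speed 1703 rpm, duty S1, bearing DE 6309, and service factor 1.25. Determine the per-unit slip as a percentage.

5.39 %

n_s = 120f/p = 120×60/4 = 1800 rpm
s = (n_s − n)/n_s = (1800 − 1703)/1800 = 0.0539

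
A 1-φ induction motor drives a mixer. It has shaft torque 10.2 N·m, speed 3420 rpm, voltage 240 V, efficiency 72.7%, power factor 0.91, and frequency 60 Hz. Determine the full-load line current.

ω = 2π×3420/60 = 358.1 rad/s; P_out = τω = 10.2 × 358.1 = 3653 W
P_in = P_out / η = 3653 / 0.727 = 5025 W
I = P_in / (V·cosφ) = 5025 / (240 × 0.91) = 23 A

23 A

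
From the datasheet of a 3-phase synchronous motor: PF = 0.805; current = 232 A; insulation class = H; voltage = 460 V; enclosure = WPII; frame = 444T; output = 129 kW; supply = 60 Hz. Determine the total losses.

P_in = √3·V·I·cosφ = 1.732×460×232×0.805 = 148795 W
P_out = 129000 W
Losses = P_in − P_out = 148795 − 129000 = 19795 W

19800 W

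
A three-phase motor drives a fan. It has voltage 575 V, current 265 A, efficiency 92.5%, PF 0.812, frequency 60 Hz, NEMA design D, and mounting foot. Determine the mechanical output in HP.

P_in = √3·V·I·cosφ = 1.732 × 575 × 265 × 0.812 = 214298 W
P_out = η·P_in = 0.925 × 214298 = 198226 W
= 198226/746 = 266 HP

266 HP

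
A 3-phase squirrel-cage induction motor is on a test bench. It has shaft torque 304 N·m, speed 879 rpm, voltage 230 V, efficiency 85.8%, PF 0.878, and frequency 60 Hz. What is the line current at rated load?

ω = 2π×879/60 = 92.05 rad/s; P_out = τω = 304 × 92.05 = 27983 W
P_in = P_out / η = 27983 / 0.858 = 32614 W
I_L = P_in / (√3·V_L·cosφ) = 32614 / (1.732 × 230 × 0.878) = 93.2 A

93.2 A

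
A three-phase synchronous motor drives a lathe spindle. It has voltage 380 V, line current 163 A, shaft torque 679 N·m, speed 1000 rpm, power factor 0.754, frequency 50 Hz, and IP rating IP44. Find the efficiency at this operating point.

87.9 %

ω = 2π × 1000/60 = 104.7 rad/s; P_out = τω = 679 × 104.7 = 71091 W
P_in = √3·V_L·I_L·cosφ = 1.732 × 380 × 163 × 0.754 = 80889 W
η = P_out / P_in = 71091 / 80889 = 0.879 = 87.9%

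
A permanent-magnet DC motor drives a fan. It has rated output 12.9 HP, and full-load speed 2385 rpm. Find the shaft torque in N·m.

38.5 N·m

P_out = 12.9 × 746 = 9623 W
ω = 2π × 2385/60 = 249.8 rad/s
τ = P_out/ω = 9623/249.8 = 38.5 N·m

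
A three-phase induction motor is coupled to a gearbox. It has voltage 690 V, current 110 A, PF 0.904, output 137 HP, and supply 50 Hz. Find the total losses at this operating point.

16600 W

P_in = √3·V·I·cosφ = 1.732×690×110×0.904 = 118839 W
P_out = 137×746 = 102202 W
Losses = P_in − P_out = 118839 − 102202 = 16637 W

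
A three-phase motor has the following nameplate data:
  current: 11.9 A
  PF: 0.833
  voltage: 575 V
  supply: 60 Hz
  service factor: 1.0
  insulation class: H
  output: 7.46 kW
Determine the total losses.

P_in = √3·V·I·cosφ = 1.732×575×11.9×0.833 = 9872 W
P_out = 7460 W
Losses = P_in − P_out = 9872 − 7460 = 2412 W

2410 W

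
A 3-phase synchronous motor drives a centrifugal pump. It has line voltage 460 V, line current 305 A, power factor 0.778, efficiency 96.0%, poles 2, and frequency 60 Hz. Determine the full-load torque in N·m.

481 N·m

P_in = √3·V·I·cosφ = 1.732 × 460 × 305 × 0.778 = 189054 W
P_out = η·P_in = 0.96 × 189054 = 181492 W
n = n_s = 120×60/2 = 3600 rpm (synchronous)
ω = 2π×3600/60 = 377 rad/s
τ = P_out/ω = 181492/377 = 481 N·m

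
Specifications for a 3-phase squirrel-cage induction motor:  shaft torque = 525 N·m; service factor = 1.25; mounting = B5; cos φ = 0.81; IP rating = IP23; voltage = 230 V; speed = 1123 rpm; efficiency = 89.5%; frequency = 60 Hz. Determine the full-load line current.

ω = 2π×1123/60 = 117.6 rad/s; P_out = τω = 525 × 117.6 = 61740 W
P_in = P_out / η = 61740 / 0.895 = 68983 W
I_L = P_in / (√3·V_L·cosφ) = 68983 / (1.732 × 230 × 0.81) = 214 A

214 A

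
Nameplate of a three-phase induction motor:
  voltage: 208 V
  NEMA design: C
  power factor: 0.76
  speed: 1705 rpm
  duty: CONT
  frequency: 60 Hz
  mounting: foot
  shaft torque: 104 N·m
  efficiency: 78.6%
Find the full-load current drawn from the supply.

86.3 A

ω = 2π×1705/60 = 178.5 rad/s; P_out = τω = 104 × 178.5 = 18564 W
P_in = P_out / η = 18564 / 0.786 = 23618 W
I_L = P_in / (√3·V_L·cosφ) = 23618 / (1.732 × 208 × 0.76) = 86.3 A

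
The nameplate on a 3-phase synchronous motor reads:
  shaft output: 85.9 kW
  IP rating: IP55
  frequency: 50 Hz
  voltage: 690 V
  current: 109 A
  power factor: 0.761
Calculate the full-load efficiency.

86.7 %

P_out = 85.9 kW = 85900 W
P_in = √3·V_L·I_L·cosφ = 1.732 × 690 × 109 × 0.761 = 99131 W
η = P_out / P_in = 85900 / 99131 = 0.867 = 86.7%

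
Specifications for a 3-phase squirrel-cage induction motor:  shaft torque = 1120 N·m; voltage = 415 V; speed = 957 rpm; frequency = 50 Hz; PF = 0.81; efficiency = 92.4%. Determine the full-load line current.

209 A

ω = 2π×957/60 = 100.2 rad/s; P_out = τω = 1120 × 100.2 = 112224 W
P_in = P_out / η = 112224 / 0.924 = 121455 W
I_L = P_in / (√3·V_L·cosφ) = 121455 / (1.732 × 415 × 0.81) = 209 A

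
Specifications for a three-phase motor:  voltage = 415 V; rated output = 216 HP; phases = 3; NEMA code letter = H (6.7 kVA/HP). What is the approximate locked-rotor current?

2010 A

S_LR = 6.7 × 216 = 1447.2 kVA
I_LR = S_LR/(√3·V_L) = 1447200/(1.732×415) = 2010 A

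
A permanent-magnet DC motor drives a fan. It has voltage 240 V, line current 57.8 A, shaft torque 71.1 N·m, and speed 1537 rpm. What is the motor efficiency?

ω = 2π × 1537/60 = 161 rad/s; P_out = τω = 71.1 × 161 = 11447 W
P_in = V·I = 240 × 57.8 = 13872 W
η = P_out / P_in = 11447 / 13872 = 0.825 = 82.5%

82.5 %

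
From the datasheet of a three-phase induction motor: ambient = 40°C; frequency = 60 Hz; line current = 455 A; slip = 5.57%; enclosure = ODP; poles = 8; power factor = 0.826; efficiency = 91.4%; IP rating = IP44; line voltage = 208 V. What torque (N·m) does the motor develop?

P_in = √3·V·I·cosφ = 1.732 × 208 × 455 × 0.826 = 135395 W
P_out = η·P_in = 0.914 × 135395 = 123751 W
n_s = 120×60/8 = 900 rpm; n = 900×(1−0.0557) = 850 rpm
ω = 2π×850/60 = 89.01 rad/s
τ = P_out/ω = 123751/89.01 = 1390 N·m

1390 N·m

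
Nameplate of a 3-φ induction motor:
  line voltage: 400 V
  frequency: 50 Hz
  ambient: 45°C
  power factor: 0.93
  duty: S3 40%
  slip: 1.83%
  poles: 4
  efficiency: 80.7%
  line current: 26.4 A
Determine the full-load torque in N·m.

89 N·m

P_in = √3·V·I·cosφ = 1.732 × 400 × 26.4 × 0.93 = 17010 W
P_out = η·P_in = 0.807 × 17010 = 13727 W
n_s = 120×50/4 = 1500 rpm; n = 1500×(1−0.0183) = 1473 rpm
ω = 2π×1473/60 = 154.3 rad/s
τ = P_out/ω = 13727/154.3 = 89 N·m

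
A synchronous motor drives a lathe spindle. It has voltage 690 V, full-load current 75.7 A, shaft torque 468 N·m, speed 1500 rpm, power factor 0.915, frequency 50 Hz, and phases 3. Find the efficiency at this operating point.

ω = 2π × 1500/60 = 157.1 rad/s; P_out = τω = 468 × 157.1 = 73523 W
P_in = √3·V_L·I_L·cosφ = 1.732 × 690 × 75.7 × 0.915 = 82778 W
η = P_out / P_in = 73523 / 82778 = 0.888 = 88.8%

88.8 %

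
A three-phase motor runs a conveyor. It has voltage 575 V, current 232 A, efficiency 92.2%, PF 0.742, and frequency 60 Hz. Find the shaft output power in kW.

P_in = √3·V·I·cosφ = 1.732 × 575 × 232 × 0.742 = 171438 W
P_out = η·P_in = 0.922 × 171438 = 158066 W

158 kW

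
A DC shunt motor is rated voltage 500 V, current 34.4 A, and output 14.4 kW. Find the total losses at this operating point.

P_in = V·I = 500×34.4 = 17200 W
P_out = 14400 W
Losses = P_in − P_out = 17200 − 14400 = 2800 W

2.8 kW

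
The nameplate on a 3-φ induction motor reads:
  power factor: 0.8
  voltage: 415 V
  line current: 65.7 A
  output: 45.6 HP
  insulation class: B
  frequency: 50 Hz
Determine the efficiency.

P_out = 45.6 × 746 = 34018 W
P_in = √3·V_L·I_L·cosφ = 1.732 × 415 × 65.7 × 0.8 = 37779 W
η = P_out / P_in = 34018 / 37779 = 0.900 = 90.0%

90.0 %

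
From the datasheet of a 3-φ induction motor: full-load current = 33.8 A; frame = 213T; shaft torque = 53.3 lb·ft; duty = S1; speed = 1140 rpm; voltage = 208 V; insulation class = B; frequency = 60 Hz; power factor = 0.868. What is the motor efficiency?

81.6 %

τ = 53.3 lb·ft × 1.356 = 72.27 N·m
ω = 2π × 1140/60 = 119.4 rad/s; P_out = τω = 72.27 × 119.4 = 8629 W
P_in = √3·V_L·I_L·cosφ = 1.732 × 208 × 33.8 × 0.868 = 10569 W
η = P_out / P_in = 8629 / 10569 = 0.816 = 81.6%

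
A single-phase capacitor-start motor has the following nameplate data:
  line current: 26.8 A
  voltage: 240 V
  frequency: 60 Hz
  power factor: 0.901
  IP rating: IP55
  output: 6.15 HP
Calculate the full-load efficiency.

79.2 %

P_out = 6.15 × 746 = 4588 W
P_in = V·I·cosφ = 240 × 26.8 × 0.901 = 5795 W
η = P_out / P_in = 4588 / 5795 = 0.792 = 79.2%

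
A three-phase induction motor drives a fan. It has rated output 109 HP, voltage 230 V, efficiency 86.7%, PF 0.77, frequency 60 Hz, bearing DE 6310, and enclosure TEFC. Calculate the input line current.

306 A

P_out = 109 × 746 = 81314 W
P_in = P_out / η = 81314 / 0.867 = 93788 W
I_L = P_in / (√3·V_L·cosφ) = 93788 / (1.732 × 230 × 0.77) = 306 A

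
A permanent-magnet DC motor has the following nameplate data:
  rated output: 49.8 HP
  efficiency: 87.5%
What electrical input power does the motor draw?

42.5 kW

P_out = 49.8 × 746 = 37151 W
P_in = P_out/η = 37151/0.875 = 42458 W = 42.5 kW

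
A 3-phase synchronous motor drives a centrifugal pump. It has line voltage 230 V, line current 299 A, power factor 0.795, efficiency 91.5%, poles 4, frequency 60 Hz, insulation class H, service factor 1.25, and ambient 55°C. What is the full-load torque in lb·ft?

P_in = √3·V·I·cosφ = 1.732 × 230 × 299 × 0.795 = 94692 W
P_out = η·P_in = 0.915 × 94692 = 86643 W
n = n_s = 120×60/4 = 1800 rpm (synchronous)
ω = 2π×1800/60 = 188.5 rad/s
τ = P_out/ω = 86643/188.5 = 459.6 N·m
In lb·ft: 459.6/1.356 = 339 lb·ft

339 lb·ft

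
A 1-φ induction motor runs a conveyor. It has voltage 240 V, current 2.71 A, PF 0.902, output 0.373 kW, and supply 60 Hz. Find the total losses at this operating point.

214 W

P_in = V·I·cosφ = 240×2.71×0.902 = 587 W
P_out = 373 W
Losses = P_in − P_out = 587 − 373 = 214 W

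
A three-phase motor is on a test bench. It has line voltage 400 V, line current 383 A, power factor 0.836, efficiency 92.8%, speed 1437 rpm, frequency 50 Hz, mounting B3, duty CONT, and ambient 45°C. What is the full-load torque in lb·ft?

P_in = √3·V·I·cosφ = 1.732 × 400 × 383 × 0.836 = 221826 W
P_out = η·P_in = 0.928 × 221826 = 205855 W
n = 1437 rpm
ω = 2π×1437/60 = 150.5 rad/s
τ = P_out/ω = 205855/150.5 = 1368 N·m
In lb·ft: 1368/1.356 = 1010 lb·ft

1010 lb·ft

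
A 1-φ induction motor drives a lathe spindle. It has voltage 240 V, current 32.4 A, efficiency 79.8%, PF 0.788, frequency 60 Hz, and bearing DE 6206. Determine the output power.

4.89 kW

P_in = V·I·cosφ = 240 × 32.4 × 0.788 = 6127 W
P_out = η·P_in = 0.798 × 6127 = 4889 W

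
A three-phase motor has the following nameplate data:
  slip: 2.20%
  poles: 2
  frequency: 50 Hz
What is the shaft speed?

2934 rpm

n_s = 120f/p = 120×50/2 = 3000 rpm
n = n_s(1 − s) = 3000 × (1 − 0.022) = 2934 rpm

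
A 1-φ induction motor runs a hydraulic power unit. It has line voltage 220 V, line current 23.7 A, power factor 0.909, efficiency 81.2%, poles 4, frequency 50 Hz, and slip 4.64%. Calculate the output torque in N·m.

25.7 N·m

P_in = V·I·cosφ = 220 × 23.7 × 0.909 = 4740 W
P_out = η·P_in = 0.812 × 4740 = 3849 W
n_s = 120×50/4 = 1500 rpm; n = 1500×(1−0.0464) = 1430 rpm
ω = 2π×1430/60 = 149.7 rad/s
τ = P_out/ω = 3849/149.7 = 25.7 N·m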